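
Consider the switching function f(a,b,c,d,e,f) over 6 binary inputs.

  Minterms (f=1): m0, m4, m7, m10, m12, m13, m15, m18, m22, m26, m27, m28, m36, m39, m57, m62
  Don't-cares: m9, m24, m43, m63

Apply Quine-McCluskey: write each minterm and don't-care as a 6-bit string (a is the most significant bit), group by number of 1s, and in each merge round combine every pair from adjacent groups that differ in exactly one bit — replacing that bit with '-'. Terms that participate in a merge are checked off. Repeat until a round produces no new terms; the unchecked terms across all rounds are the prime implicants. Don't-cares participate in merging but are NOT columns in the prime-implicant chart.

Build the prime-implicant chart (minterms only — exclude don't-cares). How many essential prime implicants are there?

Round 0: 000000✓ 000100✓ 000111✓ 001001✓ 001010✓ 001100✓ 001101✓ 001111✓ 010010✓ 010110✓ 011000✓ 011010✓ 011011✓ 011100✓ 100100✓ 100111✓ 101011 111001 111110✓ 111111✓
Round 1: -00100 -00111 0-1010 0-1100 00-100 00-111 000-00 001-01 0011-1 00110- 01-010 010-10 011-00 0110-0 01101- 11111-
PIs = {-00100, -00111, 0-1010, 0-1100, 00-100, 00-111, 000-00, 001-01, 0011-1, 00110-, 01-010, 010-10, 011-00, 0110-0, 01101-, 101011, 111001, 11111-}
Coverage chart:
  m0: 000-00 ←essential
  m4: -00100,00-100,000-00
  m7: -00111,00-111
  m10: 0-1010 ←essential
  m12: 0-1100,00-100,00110-
  m13: 001-01,0011-1,00110-
  m15: 00-111,0011-1
  m18: 01-010,010-10
  m22: 010-10 ←essential
  m26: 0-1010,01-010,0110-0,01101-
  m27: 01101- ←essential
  m28: 0-1100,011-00
  m36: -00100 ←essential
  m39: -00111 ←essential
  m57: 111001 ←essential
  m62: 11111- ←essential
Essential: -00100, -00111, 0-1010, 000-00, 010-10, 01101-, 111001, 11111-

8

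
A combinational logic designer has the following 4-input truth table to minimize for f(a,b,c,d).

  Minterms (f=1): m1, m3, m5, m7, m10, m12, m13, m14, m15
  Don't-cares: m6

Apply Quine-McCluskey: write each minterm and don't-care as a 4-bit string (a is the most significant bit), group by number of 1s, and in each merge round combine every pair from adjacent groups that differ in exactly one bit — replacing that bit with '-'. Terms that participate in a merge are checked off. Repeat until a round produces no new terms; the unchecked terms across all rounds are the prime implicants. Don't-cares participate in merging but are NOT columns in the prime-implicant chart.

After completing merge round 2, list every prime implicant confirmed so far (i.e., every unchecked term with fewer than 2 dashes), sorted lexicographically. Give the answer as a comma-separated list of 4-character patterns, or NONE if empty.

1-10

[col 0] 0001*, 0011*, 0101*, 0110*, 0111*, 1010*, 1100*, 1101*, 1110*, 1111*
[col 1] -101*, -110*, -111*, 0-01*, 0-11*, 00-1*, 01-1*, 011-*, 1-10, 11-0*, 11-1*, 110-*, 111-*
[col 2] -1-1, -11-, 0--1, 11--
Prime implicants: -1-1, -11-, 0--1, 1-10, 11--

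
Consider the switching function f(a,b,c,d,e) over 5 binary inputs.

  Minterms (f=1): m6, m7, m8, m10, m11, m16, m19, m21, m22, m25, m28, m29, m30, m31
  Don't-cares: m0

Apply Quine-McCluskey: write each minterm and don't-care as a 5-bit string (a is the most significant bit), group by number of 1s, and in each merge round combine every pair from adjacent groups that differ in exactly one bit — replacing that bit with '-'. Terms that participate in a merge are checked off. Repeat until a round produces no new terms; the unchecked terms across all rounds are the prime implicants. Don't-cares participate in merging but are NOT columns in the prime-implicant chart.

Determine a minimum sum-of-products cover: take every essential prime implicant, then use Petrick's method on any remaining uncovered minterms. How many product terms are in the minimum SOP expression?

9

[col 0] 00000*, 00110*, 00111*, 01000*, 01010*, 01011*, 10000*, 10011, 10101*, 10110*, 11001*, 11100*, 11101*, 11110*, 11111*
[col 1] -0000, -0110, 0-000, 0011-, 010-0, 0101-, 1-101, 1-110, 11-01, 111-0*, 111-1*, 1110-*, 1111-*
[col 2] 111--
Prime implicants: -0000, -0110, 0-000, 0011-, 010-0, 0101-, 1-101, 1-110, 10011, 11-01, 111--
PI chart (minterm → PIs covering it):
  6 | -0110,0011-
  7 | 0011-  (sole → essential)
  8 | 0-000,010-0
  10 | 010-0,0101-
  11 | 0101-  (sole → essential)
  16 | -0000  (sole → essential)
  19 | 10011  (sole → essential)
  21 | 1-101  (sole → essential)
  22 | -0110,1-110
  25 | 11-01  (sole → essential)
  28 | 111--  (sole → essential)
  29 | 1-101,11-01,111--
  30 | 1-110,111--
  31 | 111--  (sole → essential)
Essential prime implicants: -0000, 0011-, 0101-, 1-101, 10011, 11-01, 111--
Petrick residual → -0110, 0-000
Minimum SOP uses 9 PIs: b'c'd'e' + b'cde' + a'c'd'e' + a'b'cd + a'bc'd + acd'e + ab'c'de + abd'e + abc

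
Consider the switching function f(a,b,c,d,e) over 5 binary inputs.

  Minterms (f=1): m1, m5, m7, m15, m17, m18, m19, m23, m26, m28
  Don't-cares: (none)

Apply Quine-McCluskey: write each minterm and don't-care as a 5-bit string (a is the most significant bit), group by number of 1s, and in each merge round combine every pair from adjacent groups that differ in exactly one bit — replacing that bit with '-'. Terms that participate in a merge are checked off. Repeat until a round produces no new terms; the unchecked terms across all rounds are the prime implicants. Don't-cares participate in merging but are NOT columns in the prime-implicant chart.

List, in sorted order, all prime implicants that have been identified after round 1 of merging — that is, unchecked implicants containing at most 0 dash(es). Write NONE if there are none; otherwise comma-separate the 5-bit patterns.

[col 0] 00001*, 00101*, 00111*, 01111*, 10001*, 10010*, 10011*, 10111*, 11010*, 11100
[col 1] -0001, -0111, 0-111, 00-01, 001-1, 1-010, 10-11, 100-1, 1001-
Prime implicants: -0001, -0111, 0-111, 00-01, 001-1, 1-010, 10-11, 100-1, 1001-, 11100

11100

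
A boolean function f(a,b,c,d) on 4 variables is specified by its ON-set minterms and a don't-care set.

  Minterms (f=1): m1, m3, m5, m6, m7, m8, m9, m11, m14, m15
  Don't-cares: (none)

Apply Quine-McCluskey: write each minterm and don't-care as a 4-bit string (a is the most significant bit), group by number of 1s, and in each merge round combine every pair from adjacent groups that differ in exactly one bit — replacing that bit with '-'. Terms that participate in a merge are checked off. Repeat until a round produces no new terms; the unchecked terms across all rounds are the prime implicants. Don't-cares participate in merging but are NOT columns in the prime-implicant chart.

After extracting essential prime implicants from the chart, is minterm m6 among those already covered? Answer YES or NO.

size-2^0 implicants → 0001(✓)  0011(✓)  0101(✓)  0110(✓)  0111(✓)  1000(✓)  1001(✓)  1011(✓)  1110(✓)  1111(✓)
size-2^1 implicants → -001(✓)  -011(✓)  -110(✓)  -111(✓)  0-01(✓)  0-11(✓)  00-1(✓)  01-1(✓)  011-(✓)  1-11(✓)  10-1(✓)  100-  111-(✓)
size-2^2 implicants → --11  -0-1  -11-  0--1
Unchecked terms (primes): --11, -0-1, -11-, 0--1, 100-
Minterm coverage:
  m1 ⊆ -0-1,0--1
  m3 ⊆ --11,-0-1,0--1
  m5 ⊆ 0--1 [E]
  m6 ⊆ -11- [E]
  m7 ⊆ --11,-11-,0--1
  m8 ⊆ 100- [E]
  m9 ⊆ -0-1,100-
  m11 ⊆ --11,-0-1
  m14 ⊆ -11- [E]
  m15 ⊆ --11,-11-
E = {-11-, 0--1, 100-}

YES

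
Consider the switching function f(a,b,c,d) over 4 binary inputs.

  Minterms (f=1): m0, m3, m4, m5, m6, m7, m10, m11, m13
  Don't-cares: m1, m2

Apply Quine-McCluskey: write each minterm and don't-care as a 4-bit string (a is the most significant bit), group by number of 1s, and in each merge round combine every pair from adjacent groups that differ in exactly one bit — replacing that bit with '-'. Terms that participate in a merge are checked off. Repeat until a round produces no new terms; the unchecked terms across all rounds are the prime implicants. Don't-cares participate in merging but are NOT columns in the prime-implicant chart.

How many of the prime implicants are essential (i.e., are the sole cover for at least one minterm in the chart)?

3

size-2^0 implicants → 0000(✓)  0001(✓)  0010(✓)  0011(✓)  0100(✓)  0101(✓)  0110(✓)  0111(✓)  1010(✓)  1011(✓)  1101(✓)
size-2^1 implicants → -010(✓)  -011(✓)  -101  0-00(✓)  0-01(✓)  0-10(✓)  0-11(✓)  00-0(✓)  00-1(✓)  000-(✓)  001-(✓)  01-0(✓)  01-1(✓)  010-(✓)  011-(✓)  101-(✓)
size-2^2 implicants → -01-  0--0(✓)  0--1(✓)  0-0-(✓)  0-1-(✓)  00--(✓)  01--(✓)
size-2^3 implicants → 0---
Unchecked terms (primes): -01-, -101, 0---
Minterm coverage:
  m0 ⊆ 0--- [E]
  m3 ⊆ -01-,0---
  m4 ⊆ 0--- [E]
  m5 ⊆ -101,0---
  m6 ⊆ 0--- [E]
  m7 ⊆ 0--- [E]
  m10 ⊆ -01- [E]
  m11 ⊆ -01- [E]
  m13 ⊆ -101 [E]
E = {-01-, -101, 0---}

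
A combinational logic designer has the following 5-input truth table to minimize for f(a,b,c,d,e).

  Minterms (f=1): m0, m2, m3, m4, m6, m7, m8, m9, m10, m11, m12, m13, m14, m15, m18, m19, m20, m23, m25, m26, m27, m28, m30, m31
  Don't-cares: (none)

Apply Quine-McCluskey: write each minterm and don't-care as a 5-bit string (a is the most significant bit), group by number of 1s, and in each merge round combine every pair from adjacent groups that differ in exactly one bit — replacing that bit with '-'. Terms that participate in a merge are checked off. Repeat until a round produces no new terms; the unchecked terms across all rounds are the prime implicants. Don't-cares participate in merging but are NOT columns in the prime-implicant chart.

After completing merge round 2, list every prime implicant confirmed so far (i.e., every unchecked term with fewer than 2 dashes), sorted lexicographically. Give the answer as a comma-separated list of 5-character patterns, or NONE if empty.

size-2^0 implicants → 00000(✓)  00010(✓)  00011(✓)  00100(✓)  00110(✓)  00111(✓)  01000(✓)  01001(✓)  01010(✓)  01011(✓)  01100(✓)  01101(✓)  01110(✓)  01111(✓)  10010(✓)  10011(✓)  10100(✓)  10111(✓)  11001(✓)  11010(✓)  11011(✓)  11100(✓)  11110(✓)  11111(✓)
size-2^1 implicants → -0010(✓)  -0011(✓)  -0100(✓)  -0111(✓)  -1001(✓)  -1010(✓)  -1011(✓)  -1100(✓)  -1110(✓)  -1111(✓)  0-000(✓)  0-010(✓)  0-011(✓)  0-100(✓)  0-110(✓)  0-111(✓)  00-00(✓)  00-10(✓)  00-11(✓)  000-0(✓)  0001-(✓)  001-0(✓)  0011-(✓)  01-00(✓)  01-01(✓)  01-10(✓)  01-11(✓)  010-0(✓)  010-1(✓)  0100-(✓)  0101-(✓)  011-0(✓)  011-1(✓)  0110-(✓)  0111-(✓)  1-010(✓)  1-011(✓)  1-100(✓)  1-111(✓)  10-11(✓)  1001-(✓)  11-10(✓)  11-11(✓)  110-1(✓)  1101-(✓)  111-0(✓)  1111-(✓)
size-2^2 implicants → --010(✓)  --011(✓)  --100  --111(✓)  -0-11(✓)  -001-(✓)  -1-10(✓)  -1-11(✓)  -10-1  -101-(✓)  -11-0  -111-(✓)  0--00(✓)  0--10(✓)  0--11(✓)  0-0-0(✓)  0-01-(✓)  0-1-0(✓)  0-11-(✓)  00--0(✓)  00-1-(✓)  01--0(✓)  01--1(✓)  01-0-(✓)  01-1-(✓)  010--(✓)  011--(✓)  1--11(✓)  1-01-(✓)  11-1-(✓)
size-2^3 implicants → ---11  --01-  -1-1-  0---0  0--1-  01---
Unchecked terms (primes): ---11, --01-, --100, -1-1-, -10-1, -11-0, 0---0, 0--1-, 01---

NONE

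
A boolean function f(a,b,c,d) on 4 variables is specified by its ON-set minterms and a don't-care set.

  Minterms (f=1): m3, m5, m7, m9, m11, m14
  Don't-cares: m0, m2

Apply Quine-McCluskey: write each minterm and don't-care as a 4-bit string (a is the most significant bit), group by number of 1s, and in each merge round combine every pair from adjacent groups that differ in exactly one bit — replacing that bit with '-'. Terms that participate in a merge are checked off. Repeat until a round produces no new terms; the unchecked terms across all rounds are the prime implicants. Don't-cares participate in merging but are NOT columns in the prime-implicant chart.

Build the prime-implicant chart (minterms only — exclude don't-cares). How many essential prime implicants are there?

[col 0] 0000*, 0010*, 0011*, 0101*, 0111*, 1001*, 1011*, 1110
[col 1] -011, 0-11, 00-0, 001-, 01-1, 10-1
Prime implicants: -011, 0-11, 00-0, 001-, 01-1, 10-1, 1110
PI chart (minterm → PIs covering it):
  3 | -011,0-11,001-
  5 | 01-1  (sole → essential)
  7 | 0-11,01-1
  9 | 10-1  (sole → essential)
  11 | -011,10-1
  14 | 1110  (sole → essential)
Essential prime implicants: 01-1, 10-1, 1110

3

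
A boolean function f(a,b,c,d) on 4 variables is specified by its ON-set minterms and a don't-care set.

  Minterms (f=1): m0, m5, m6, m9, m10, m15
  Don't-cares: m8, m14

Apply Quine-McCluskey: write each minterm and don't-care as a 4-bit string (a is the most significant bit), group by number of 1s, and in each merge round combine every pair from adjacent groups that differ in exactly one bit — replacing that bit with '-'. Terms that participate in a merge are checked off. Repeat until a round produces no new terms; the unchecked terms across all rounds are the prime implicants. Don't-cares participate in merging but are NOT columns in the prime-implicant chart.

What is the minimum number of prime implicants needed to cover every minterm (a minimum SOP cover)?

[col 0] 0000*, 0101, 0110*, 1000*, 1001*, 1010*, 1110*, 1111*
[col 1] -000, -110, 1-10, 10-0, 100-, 111-
Prime implicants: -000, -110, 0101, 1-10, 10-0, 100-, 111-
PI chart (minterm → PIs covering it):
  0 | -000  (sole → essential)
  5 | 0101  (sole → essential)
  6 | -110  (sole → essential)
  9 | 100-  (sole → essential)
  10 | 1-10,10-0
  15 | 111-  (sole → essential)
Essential prime implicants: -000, -110, 0101, 100-, 111-
Petrick residual → 1-10
Minimum SOP uses 6 PIs: b'c'd' + bcd' + a'bc'd + acd' + ab'c' + abc

6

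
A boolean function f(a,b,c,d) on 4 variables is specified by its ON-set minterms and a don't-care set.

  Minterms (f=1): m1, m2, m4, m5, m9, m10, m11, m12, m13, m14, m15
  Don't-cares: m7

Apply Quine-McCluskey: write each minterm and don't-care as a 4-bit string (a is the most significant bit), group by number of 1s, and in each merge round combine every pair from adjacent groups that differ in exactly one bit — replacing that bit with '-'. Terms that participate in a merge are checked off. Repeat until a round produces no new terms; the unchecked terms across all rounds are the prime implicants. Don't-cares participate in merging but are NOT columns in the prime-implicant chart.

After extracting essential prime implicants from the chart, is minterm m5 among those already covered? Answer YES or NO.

size-2^0 implicants → 0001(✓)  0010(✓)  0100(✓)  0101(✓)  0111(✓)  1001(✓)  1010(✓)  1011(✓)  1100(✓)  1101(✓)  1110(✓)  1111(✓)
size-2^1 implicants → -001(✓)  -010  -100(✓)  -101(✓)  -111(✓)  0-01(✓)  01-1(✓)  010-(✓)  1-01(✓)  1-10(✓)  1-11(✓)  10-1(✓)  101-(✓)  11-0(✓)  11-1(✓)  110-(✓)  111-(✓)
size-2^2 implicants → --01  -1-1  -10-  1--1  1-1-  11--
Unchecked terms (primes): --01, -010, -1-1, -10-, 1--1, 1-1-, 11--
Minterm coverage:
  m1 ⊆ --01 [E]
  m2 ⊆ -010 [E]
  m4 ⊆ -10- [E]
  m5 ⊆ --01,-1-1,-10-
  m9 ⊆ --01,1--1
  m10 ⊆ -010,1-1-
  m11 ⊆ 1--1,1-1-
  m12 ⊆ -10-,11--
  m13 ⊆ --01,-1-1,-10-,1--1,11--
  m14 ⊆ 1-1-,11--
  m15 ⊆ -1-1,1--1,1-1-,11--
E = {--01, -010, -10-}

YES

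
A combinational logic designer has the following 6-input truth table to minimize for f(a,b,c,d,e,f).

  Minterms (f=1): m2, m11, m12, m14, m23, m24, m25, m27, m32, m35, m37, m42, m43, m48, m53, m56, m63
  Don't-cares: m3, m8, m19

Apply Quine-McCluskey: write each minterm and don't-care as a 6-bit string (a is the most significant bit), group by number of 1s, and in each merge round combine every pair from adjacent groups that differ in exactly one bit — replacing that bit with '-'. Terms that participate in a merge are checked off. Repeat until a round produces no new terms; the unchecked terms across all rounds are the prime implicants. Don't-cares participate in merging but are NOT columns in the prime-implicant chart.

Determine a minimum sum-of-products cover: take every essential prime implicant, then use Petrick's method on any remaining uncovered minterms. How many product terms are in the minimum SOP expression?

10

Round 0: 000010✓ 000011✓ 001000✓ 001011✓ 001100✓ 001110✓ 010011✓ 010111✓ 011000✓ 011001✓ 011011✓ 100000✓ 100011✓ 100101✓ 101010✓ 101011✓ 110000✓ 110101✓ 111000✓ 111111
Round 1: -00011✓ -01011✓ -11000 0-0011✓ 0-1000 0-1011✓ 00-011✓ 00001- 001-00 0011-0 01-011✓ 010-11 0110-1 01100- 1-0000 1-0101 10-011✓ 10101- 11-000
Round 2: -0-011 0--011
PIs = {-0-011, -11000, 0--011, 0-1000, 00001-, 001-00, 0011-0, 010-11, 0110-1, 01100-, 1-0000, 1-0101, 10101-, 11-000, 111111}
Coverage chart:
  m2: 00001- ←essential
  m11: -0-011,0--011
  m12: 001-00,0011-0
  m14: 0011-0 ←essential
  m23: 010-11 ←essential
  m24: -11000,0-1000,01100-
  m25: 0110-1,01100-
  m27: 0--011,0110-1
  m32: 1-0000 ←essential
  m35: -0-011 ←essential
  m37: 1-0101 ←essential
  m42: 10101- ←essential
  m43: -0-011,10101-
  m48: 1-0000,11-000
  m53: 1-0101 ←essential
  m56: -11000,11-000
  m63: 111111 ←essential
Essential: -0-011, 00001-, 0011-0, 010-11, 1-0000, 1-0101, 10101-, 111111
Petrick residual → -11000, 0110-1
Min cover (10 terms): b'd'ef + bcd'e'f' + a'b'c'd'e + a'b'cdf' + a'bc'ef + a'bcd'f + ac'd'e'f' + ac'de'f + ab'cd'e + abcdef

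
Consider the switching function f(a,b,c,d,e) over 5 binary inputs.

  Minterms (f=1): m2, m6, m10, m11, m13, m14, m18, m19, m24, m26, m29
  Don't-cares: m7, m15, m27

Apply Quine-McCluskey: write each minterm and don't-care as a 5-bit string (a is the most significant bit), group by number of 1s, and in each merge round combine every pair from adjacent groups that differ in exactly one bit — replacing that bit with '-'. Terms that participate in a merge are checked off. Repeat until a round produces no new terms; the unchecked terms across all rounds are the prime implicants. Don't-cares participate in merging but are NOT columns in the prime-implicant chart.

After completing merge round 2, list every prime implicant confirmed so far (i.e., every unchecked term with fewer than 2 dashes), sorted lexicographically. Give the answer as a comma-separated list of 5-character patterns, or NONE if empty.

[col 0] 00010*, 00110*, 00111*, 01010*, 01011*, 01101*, 01110*, 01111*, 10010*, 10011*, 11000*, 11010*, 11011*, 11101*
[col 1] -0010*, -1010*, -1011*, -1101, 0-010*, 0-110*, 0-111*, 00-10*, 0011-*, 01-10*, 01-11*, 0101-*, 011-1, 0111-*, 1-010*, 1-011*, 1001-*, 110-0, 1101-*
[col 2] --010, -101-, 0--10, 0-11-, 01-1-, 1-01-
Prime implicants: --010, -101-, -1101, 0--10, 0-11-, 01-1-, 011-1, 1-01-, 110-0

-1101, 011-1, 110-0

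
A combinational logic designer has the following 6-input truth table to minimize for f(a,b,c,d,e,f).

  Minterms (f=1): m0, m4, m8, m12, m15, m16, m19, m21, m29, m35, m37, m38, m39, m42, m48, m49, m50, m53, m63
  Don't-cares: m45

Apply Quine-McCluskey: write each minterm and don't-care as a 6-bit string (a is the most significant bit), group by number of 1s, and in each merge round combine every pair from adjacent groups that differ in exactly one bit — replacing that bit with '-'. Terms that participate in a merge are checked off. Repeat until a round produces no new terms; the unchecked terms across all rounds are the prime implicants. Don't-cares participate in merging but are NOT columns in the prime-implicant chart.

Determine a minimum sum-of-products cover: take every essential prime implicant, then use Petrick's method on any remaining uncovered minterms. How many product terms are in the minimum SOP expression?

[col 0] 000000*, 000100*, 001000*, 001100*, 001111, 010000*, 010011, 010101*, 011101*, 100011*, 100101*, 100110*, 100111*, 101010, 101101*, 110000*, 110001*, 110010*, 110101*, 111111
[col 1] -10000, -10101, 0-0000, 00-000*, 00-100*, 000-00*, 001-00*, 01-101, 1-0101, 10-101, 100-11, 1001-1, 10011-, 110-01, 1100-0, 11000-
[col 2] 00--00
Prime implicants: -10000, -10101, 0-0000, 00--00, 001111, 01-101, 010011, 1-0101, 10-101, 100-11, 1001-1, 10011-, 101010, 110-01, 1100-0, 11000-, 111111
PI chart (minterm → PIs covering it):
  0 | 0-0000,00--00
  4 | 00--00  (sole → essential)
  8 | 00--00  (sole → essential)
  12 | 00--00  (sole → essential)
  15 | 001111  (sole → essential)
  16 | -10000,0-0000
  19 | 010011  (sole → essential)
  21 | -10101,01-101
  29 | 01-101  (sole → essential)
  35 | 100-11  (sole → essential)
  37 | 1-0101,10-101,1001-1
  38 | 10011-  (sole → essential)
  39 | 100-11,1001-1,10011-
  42 | 101010  (sole → essential)
  48 | -10000,1100-0,11000-
  49 | 110-01,11000-
  50 | 1100-0  (sole → essential)
  53 | -10101,1-0101,110-01
  63 | 111111  (sole → essential)
Essential prime implicants: 00--00, 001111, 01-101, 010011, 100-11, 10011-, 101010, 1100-0, 111111
Petrick residual → -10000, 1-0101, 110-01
Minimum SOP uses 12 PIs: bc'd'e'f' + a'b'e'f' + a'b'cdef + a'bde'f + a'bc'd'ef + ac'de'f + ab'c'ef + ab'c'de + ab'cd'ef' + abc'e'f + abc'd'f' + abcdef

12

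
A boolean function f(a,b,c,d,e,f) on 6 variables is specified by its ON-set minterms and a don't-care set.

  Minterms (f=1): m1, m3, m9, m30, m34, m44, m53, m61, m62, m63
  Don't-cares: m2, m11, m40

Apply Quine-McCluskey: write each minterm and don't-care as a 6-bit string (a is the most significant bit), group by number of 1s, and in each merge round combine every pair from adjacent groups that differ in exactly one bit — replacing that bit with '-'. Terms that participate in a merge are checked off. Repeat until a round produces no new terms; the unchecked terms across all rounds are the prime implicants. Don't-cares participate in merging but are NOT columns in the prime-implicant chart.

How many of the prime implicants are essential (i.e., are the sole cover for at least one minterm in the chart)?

5

[col 0] 000001*, 000010*, 000011*, 001001*, 001011*, 011110*, 100010*, 101000*, 101100*, 110101*, 111101*, 111110*, 111111*
[col 1] -00010, -11110, 00-001*, 00-011*, 0000-1*, 00001-, 0010-1*, 101-00, 11-101, 1111-1, 11111-
[col 2] 00-0-1
Prime implicants: -00010, -11110, 00-0-1, 00001-, 101-00, 11-101, 1111-1, 11111-
PI chart (minterm → PIs covering it):
  1 | 00-0-1  (sole → essential)
  3 | 00-0-1,00001-
  9 | 00-0-1  (sole → essential)
  30 | -11110  (sole → essential)
  34 | -00010  (sole → essential)
  44 | 101-00  (sole → essential)
  53 | 11-101  (sole → essential)
  61 | 11-101,1111-1
  62 | -11110,11111-
  63 | 1111-1,11111-
Essential prime implicants: -00010, -11110, 00-0-1, 101-00, 11-101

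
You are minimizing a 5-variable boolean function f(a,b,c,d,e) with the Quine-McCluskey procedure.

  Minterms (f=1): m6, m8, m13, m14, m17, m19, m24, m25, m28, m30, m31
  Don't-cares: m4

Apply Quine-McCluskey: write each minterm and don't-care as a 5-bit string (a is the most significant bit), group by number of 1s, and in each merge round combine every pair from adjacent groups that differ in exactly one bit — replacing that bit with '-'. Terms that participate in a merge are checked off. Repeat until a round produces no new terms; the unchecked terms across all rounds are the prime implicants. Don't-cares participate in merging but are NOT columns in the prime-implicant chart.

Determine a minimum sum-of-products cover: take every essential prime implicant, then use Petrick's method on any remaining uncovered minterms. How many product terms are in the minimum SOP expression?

7

[col 0] 00100*, 00110*, 01000*, 01101, 01110*, 10001*, 10011*, 11000*, 11001*, 11100*, 11110*, 11111*
[col 1] -1000, -1110, 0-110, 001-0, 1-001, 100-1, 11-00, 1100-, 111-0, 1111-
Prime implicants: -1000, -1110, 0-110, 001-0, 01101, 1-001, 100-1, 11-00, 1100-, 111-0, 1111-
PI chart (minterm → PIs covering it):
  6 | 0-110,001-0
  8 | -1000  (sole → essential)
  13 | 01101  (sole → essential)
  14 | -1110,0-110
  17 | 1-001,100-1
  19 | 100-1  (sole → essential)
  24 | -1000,11-00,1100-
  25 | 1-001,1100-
  28 | 11-00,111-0
  30 | -1110,111-0,1111-
  31 | 1111-  (sole → essential)
Essential prime implicants: -1000, 01101, 100-1, 1111-
Petrick residual → 0-110, 1-001, 11-00
Minimum SOP uses 7 PIs: bc'd'e' + a'cde' + a'bcd'e + ac'd'e + ab'c'e + abd'e' + abcd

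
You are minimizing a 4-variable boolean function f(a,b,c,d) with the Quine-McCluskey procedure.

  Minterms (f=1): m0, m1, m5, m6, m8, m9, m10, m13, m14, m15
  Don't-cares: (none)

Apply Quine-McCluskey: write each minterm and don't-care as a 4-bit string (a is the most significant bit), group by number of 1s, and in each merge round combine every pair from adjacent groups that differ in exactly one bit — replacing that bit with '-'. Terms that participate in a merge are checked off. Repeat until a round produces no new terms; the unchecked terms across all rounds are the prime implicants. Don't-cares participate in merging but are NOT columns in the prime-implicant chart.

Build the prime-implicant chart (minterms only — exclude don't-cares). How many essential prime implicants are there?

3

size-2^0 implicants → 0000(✓)  0001(✓)  0101(✓)  0110(✓)  1000(✓)  1001(✓)  1010(✓)  1101(✓)  1110(✓)  1111(✓)
size-2^1 implicants → -000(✓)  -001(✓)  -101(✓)  -110  0-01(✓)  000-(✓)  1-01(✓)  1-10  10-0  100-(✓)  11-1  111-
size-2^2 implicants → --01  -00-
Unchecked terms (primes): --01, -00-, -110, 1-10, 10-0, 11-1, 111-
Minterm coverage:
  m0 ⊆ -00- [E]
  m1 ⊆ --01,-00-
  m5 ⊆ --01 [E]
  m6 ⊆ -110 [E]
  m8 ⊆ -00-,10-0
  m9 ⊆ --01,-00-
  m10 ⊆ 1-10,10-0
  m13 ⊆ --01,11-1
  m14 ⊆ -110,1-10,111-
  m15 ⊆ 11-1,111-
E = {--01, -00-, -110}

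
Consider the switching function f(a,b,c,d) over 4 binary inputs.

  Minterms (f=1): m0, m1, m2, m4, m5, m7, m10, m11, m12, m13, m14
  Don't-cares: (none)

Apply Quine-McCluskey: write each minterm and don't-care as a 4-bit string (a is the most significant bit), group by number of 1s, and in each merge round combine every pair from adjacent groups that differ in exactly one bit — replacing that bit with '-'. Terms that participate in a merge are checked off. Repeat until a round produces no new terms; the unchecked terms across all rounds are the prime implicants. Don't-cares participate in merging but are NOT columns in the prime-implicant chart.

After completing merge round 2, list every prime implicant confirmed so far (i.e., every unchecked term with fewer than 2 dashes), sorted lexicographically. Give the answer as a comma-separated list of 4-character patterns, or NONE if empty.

Round 0: 0000✓ 0001✓ 0010✓ 0100✓ 0101✓ 0111✓ 1010✓ 1011✓ 1100✓ 1101✓ 1110✓
Round 1: -010 -100✓ -101✓ 0-00✓ 0-01✓ 00-0 000-✓ 01-1 010-✓ 1-10 101- 11-0 110-✓
Round 2: -10- 0-0-
PIs = {-010, -10-, 0-0-, 00-0, 01-1, 1-10, 101-, 11-0}

-010, 00-0, 01-1, 1-10, 101-, 11-0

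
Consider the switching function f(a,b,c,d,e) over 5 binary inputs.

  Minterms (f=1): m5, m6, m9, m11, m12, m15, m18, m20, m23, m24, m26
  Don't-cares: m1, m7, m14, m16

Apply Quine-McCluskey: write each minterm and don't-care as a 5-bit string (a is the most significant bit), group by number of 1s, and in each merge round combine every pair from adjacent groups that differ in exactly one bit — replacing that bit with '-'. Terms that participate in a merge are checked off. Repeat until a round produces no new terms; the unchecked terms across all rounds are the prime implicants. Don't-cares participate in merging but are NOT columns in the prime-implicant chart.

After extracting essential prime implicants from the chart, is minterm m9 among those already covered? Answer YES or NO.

NO

size-2^0 implicants → 00001(✓)  00101(✓)  00110(✓)  00111(✓)  01001(✓)  01011(✓)  01100(✓)  01110(✓)  01111(✓)  10000(✓)  10010(✓)  10100(✓)  10111(✓)  11000(✓)  11010(✓)
size-2^1 implicants → -0111  0-001  0-110(✓)  0-111(✓)  00-01  001-1  0011-(✓)  01-11  010-1  011-0  0111-(✓)  1-000(✓)  1-010(✓)  10-00  100-0(✓)  110-0(✓)
size-2^2 implicants → 0-11-  1-0-0
Unchecked terms (primes): -0111, 0-001, 0-11-, 00-01, 001-1, 01-11, 010-1, 011-0, 1-0-0, 10-00
Minterm coverage:
  m5 ⊆ 00-01,001-1
  m6 ⊆ 0-11- [E]
  m9 ⊆ 0-001,010-1
  m11 ⊆ 01-11,010-1
  m12 ⊆ 011-0 [E]
  m15 ⊆ 0-11-,01-11
  m18 ⊆ 1-0-0 [E]
  m20 ⊆ 10-00 [E]
  m23 ⊆ -0111 [E]
  m24 ⊆ 1-0-0 [E]
  m26 ⊆ 1-0-0 [E]
E = {-0111, 0-11-, 011-0, 1-0-0, 10-00}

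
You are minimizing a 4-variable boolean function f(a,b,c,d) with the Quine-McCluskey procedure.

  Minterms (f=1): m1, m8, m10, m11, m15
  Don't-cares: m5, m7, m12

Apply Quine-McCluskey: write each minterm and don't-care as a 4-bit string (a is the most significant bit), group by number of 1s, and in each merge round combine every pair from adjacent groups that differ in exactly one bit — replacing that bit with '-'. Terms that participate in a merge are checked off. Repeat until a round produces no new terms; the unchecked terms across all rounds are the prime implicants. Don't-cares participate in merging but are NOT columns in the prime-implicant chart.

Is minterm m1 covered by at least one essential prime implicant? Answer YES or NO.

Round 0: 0001✓ 0101✓ 0111✓ 1000✓ 1010✓ 1011✓ 1100✓ 1111✓
Round 1: -111 0-01 01-1 1-00 1-11 10-0 101-
PIs = {-111, 0-01, 01-1, 1-00, 1-11, 10-0, 101-}
Coverage chart:
  m1: 0-01 ←essential
  m8: 1-00,10-0
  m10: 10-0,101-
  m11: 1-11,101-
  m15: -111,1-11
Essential: 0-01

YES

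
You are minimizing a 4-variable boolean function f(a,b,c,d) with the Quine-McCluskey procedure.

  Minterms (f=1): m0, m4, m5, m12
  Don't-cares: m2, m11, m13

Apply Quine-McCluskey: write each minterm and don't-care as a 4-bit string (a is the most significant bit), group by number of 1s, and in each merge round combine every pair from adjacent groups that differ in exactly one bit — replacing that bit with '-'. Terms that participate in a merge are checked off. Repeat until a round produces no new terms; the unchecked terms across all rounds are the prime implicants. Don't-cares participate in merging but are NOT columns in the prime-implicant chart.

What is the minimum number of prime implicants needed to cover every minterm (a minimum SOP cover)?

size-2^0 implicants → 0000(✓)  0010(✓)  0100(✓)  0101(✓)  1011  1100(✓)  1101(✓)
size-2^1 implicants → -100(✓)  -101(✓)  0-00  00-0  010-(✓)  110-(✓)
size-2^2 implicants → -10-
Unchecked terms (primes): -10-, 0-00, 00-0, 1011
Minterm coverage:
  m0 ⊆ 0-00,00-0
  m4 ⊆ -10-,0-00
  m5 ⊆ -10- [E]
  m12 ⊆ -10- [E]
E = {-10-}
Petrick residual → 0-00
Cover = bc' + a'c'd'  |cover|=2

2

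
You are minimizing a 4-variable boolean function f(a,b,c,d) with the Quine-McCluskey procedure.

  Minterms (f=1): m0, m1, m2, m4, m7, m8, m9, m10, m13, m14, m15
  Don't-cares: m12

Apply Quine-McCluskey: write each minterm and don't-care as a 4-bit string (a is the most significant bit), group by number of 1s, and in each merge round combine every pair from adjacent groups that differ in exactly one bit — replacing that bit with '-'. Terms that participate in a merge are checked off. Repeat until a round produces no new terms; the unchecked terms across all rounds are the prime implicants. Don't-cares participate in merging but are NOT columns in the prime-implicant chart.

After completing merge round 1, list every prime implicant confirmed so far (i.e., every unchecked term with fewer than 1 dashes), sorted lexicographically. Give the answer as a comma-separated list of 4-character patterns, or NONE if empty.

[col 0] 0000*, 0001*, 0010*, 0100*, 0111*, 1000*, 1001*, 1010*, 1100*, 1101*, 1110*, 1111*
[col 1] -000*, -001*, -010*, -100*, -111, 0-00*, 00-0*, 000-*, 1-00*, 1-01*, 1-10*, 10-0*, 100-*, 11-0*, 11-1*, 110-*, 111-*
[col 2] --00, -0-0, -00-, 1--0, 1-0-, 11--
Prime implicants: --00, -0-0, -00-, -111, 1--0, 1-0-, 11--

NONE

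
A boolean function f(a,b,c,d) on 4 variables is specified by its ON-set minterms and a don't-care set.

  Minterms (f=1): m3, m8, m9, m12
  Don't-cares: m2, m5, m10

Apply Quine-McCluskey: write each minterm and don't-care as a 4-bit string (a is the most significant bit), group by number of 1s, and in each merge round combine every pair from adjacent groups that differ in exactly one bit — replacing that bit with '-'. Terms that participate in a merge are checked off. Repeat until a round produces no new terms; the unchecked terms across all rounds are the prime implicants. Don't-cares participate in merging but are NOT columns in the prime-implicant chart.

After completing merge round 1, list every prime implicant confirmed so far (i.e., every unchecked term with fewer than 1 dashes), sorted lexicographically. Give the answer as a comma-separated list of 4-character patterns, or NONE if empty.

size-2^0 implicants → 0010(✓)  0011(✓)  0101  1000(✓)  1001(✓)  1010(✓)  1100(✓)
size-2^1 implicants → -010  001-  1-00  10-0  100-
Unchecked terms (primes): -010, 001-, 0101, 1-00, 10-0, 100-

0101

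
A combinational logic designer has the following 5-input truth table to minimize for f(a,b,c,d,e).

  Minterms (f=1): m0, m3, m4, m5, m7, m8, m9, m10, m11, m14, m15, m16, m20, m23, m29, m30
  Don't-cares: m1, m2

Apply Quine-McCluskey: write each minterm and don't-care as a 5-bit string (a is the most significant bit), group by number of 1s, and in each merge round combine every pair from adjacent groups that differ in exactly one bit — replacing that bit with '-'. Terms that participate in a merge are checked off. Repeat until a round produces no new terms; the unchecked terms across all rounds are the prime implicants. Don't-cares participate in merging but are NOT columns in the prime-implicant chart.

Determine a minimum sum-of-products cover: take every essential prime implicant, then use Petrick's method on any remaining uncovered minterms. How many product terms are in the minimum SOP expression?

7

size-2^0 implicants → 00000(✓)  00001(✓)  00010(✓)  00011(✓)  00100(✓)  00101(✓)  00111(✓)  01000(✓)  01001(✓)  01010(✓)  01011(✓)  01110(✓)  01111(✓)  10000(✓)  10100(✓)  10111(✓)  11101  11110(✓)
size-2^1 implicants → -0000(✓)  -0100(✓)  -0111  -1110  0-000(✓)  0-001(✓)  0-010(✓)  0-011(✓)  0-111(✓)  00-00(✓)  00-01(✓)  00-11(✓)  000-0(✓)  000-1(✓)  0000-(✓)  0001-(✓)  001-1(✓)  0010-(✓)  01-10(✓)  01-11(✓)  010-0(✓)  010-1(✓)  0100-(✓)  0101-(✓)  0111-(✓)  10-00(✓)
size-2^2 implicants → -0-00  0--11  0-0-0(✓)  0-0-1(✓)  0-00-(✓)  0-01-(✓)  00--1  00-0-  000--(✓)  01-1-  010--(✓)
size-2^3 implicants → 0-0--
Unchecked terms (primes): -0-00, -0111, -1110, 0--11, 0-0--, 00--1, 00-0-, 01-1-, 11101
Minterm coverage:
  m0 ⊆ -0-00,0-0--,00-0-
  m3 ⊆ 0--11,0-0--,00--1
  m4 ⊆ -0-00,00-0-
  m5 ⊆ 00--1,00-0-
  m7 ⊆ -0111,0--11,00--1
  m8 ⊆ 0-0-- [E]
  m9 ⊆ 0-0-- [E]
  m10 ⊆ 0-0--,01-1-
  m11 ⊆ 0--11,0-0--,01-1-
  m14 ⊆ -1110,01-1-
  m15 ⊆ 0--11,01-1-
  m16 ⊆ -0-00 [E]
  m20 ⊆ -0-00 [E]
  m23 ⊆ -0111 [E]
  m29 ⊆ 11101 [E]
  m30 ⊆ -1110 [E]
E = {-0-00, -0111, -1110, 0-0--, 11101}
Petrick residual → 0--11, 00--1
Cover = b'd'e' + b'cde + bcde' + a'de + a'c' + a'b'e + abcd'e  |cover|=7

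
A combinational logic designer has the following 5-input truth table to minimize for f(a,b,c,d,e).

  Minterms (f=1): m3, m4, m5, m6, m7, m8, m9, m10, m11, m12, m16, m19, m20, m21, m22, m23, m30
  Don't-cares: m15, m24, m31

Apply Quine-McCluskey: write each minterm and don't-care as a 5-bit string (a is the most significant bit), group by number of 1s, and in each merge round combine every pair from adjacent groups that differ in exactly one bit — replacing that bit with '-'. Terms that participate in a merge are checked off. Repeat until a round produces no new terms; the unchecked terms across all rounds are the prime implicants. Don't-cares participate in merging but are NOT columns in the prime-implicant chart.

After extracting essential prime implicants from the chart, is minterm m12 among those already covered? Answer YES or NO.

size-2^0 implicants → 00011(✓)  00100(✓)  00101(✓)  00110(✓)  00111(✓)  01000(✓)  01001(✓)  01010(✓)  01011(✓)  01100(✓)  01111(✓)  10000(✓)  10011(✓)  10100(✓)  10101(✓)  10110(✓)  10111(✓)  11000(✓)  11110(✓)  11111(✓)
size-2^1 implicants → -0011(✓)  -0100(✓)  -0101(✓)  -0110(✓)  -0111(✓)  -1000  -1111(✓)  0-011(✓)  0-100  0-111(✓)  00-11(✓)  001-0(✓)  001-1(✓)  0010-(✓)  0011-(✓)  01-00  01-11(✓)  010-0(✓)  010-1(✓)  0100-(✓)  0101-(✓)  1-000  1-110(✓)  1-111(✓)  10-00  10-11(✓)  101-0(✓)  101-1(✓)  1010-(✓)  1011-(✓)  1111-(✓)
size-2^2 implicants → --111  -0-11  -01-0(✓)  -01-1(✓)  -010-(✓)  -011-(✓)  0--11  001--(✓)  010--  1-11-  101--(✓)
size-2^3 implicants → -01--
Unchecked terms (primes): --111, -0-11, -01--, -1000, 0--11, 0-100, 01-00, 010--, 1-000, 1-11-, 10-00
Minterm coverage:
  m3 ⊆ -0-11,0--11
  m4 ⊆ -01--,0-100
  m5 ⊆ -01-- [E]
  m6 ⊆ -01-- [E]
  m7 ⊆ --111,-0-11,-01--,0--11
  m8 ⊆ -1000,01-00,010--
  m9 ⊆ 010-- [E]
  m10 ⊆ 010-- [E]
  m11 ⊆ 0--11,010--
  m12 ⊆ 0-100,01-00
  m16 ⊆ 1-000,10-00
  m19 ⊆ -0-11 [E]
  m20 ⊆ -01--,10-00
  m21 ⊆ -01-- [E]
  m22 ⊆ -01--,1-11-
  m23 ⊆ --111,-0-11,-01--,1-11-
  m30 ⊆ 1-11- [E]
E = {-0-11, -01--, 010--, 1-11-}

NO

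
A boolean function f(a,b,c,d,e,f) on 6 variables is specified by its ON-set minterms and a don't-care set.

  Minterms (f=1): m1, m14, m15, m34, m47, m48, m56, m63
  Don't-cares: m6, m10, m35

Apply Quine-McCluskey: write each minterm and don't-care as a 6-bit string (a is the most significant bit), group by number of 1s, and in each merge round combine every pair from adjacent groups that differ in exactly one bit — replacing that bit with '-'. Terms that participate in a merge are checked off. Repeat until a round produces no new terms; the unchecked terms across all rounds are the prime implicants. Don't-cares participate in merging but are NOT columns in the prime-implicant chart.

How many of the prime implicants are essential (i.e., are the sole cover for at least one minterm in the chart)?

size-2^0 implicants → 000001  000110(✓)  001010(✓)  001110(✓)  001111(✓)  100010(✓)  100011(✓)  101111(✓)  110000(✓)  111000(✓)  111111(✓)
size-2^1 implicants → -01111  00-110  001-10  00111-  1-1111  10001-  11-000
Unchecked terms (primes): -01111, 00-110, 000001, 001-10, 00111-, 1-1111, 10001-, 11-000
Minterm coverage:
  m1 ⊆ 000001 [E]
  m14 ⊆ 00-110,001-10,00111-
  m15 ⊆ -01111,00111-
  m34 ⊆ 10001- [E]
  m47 ⊆ -01111,1-1111
  m48 ⊆ 11-000 [E]
  m56 ⊆ 11-000 [E]
  m63 ⊆ 1-1111 [E]
E = {000001, 1-1111, 10001-, 11-000}

4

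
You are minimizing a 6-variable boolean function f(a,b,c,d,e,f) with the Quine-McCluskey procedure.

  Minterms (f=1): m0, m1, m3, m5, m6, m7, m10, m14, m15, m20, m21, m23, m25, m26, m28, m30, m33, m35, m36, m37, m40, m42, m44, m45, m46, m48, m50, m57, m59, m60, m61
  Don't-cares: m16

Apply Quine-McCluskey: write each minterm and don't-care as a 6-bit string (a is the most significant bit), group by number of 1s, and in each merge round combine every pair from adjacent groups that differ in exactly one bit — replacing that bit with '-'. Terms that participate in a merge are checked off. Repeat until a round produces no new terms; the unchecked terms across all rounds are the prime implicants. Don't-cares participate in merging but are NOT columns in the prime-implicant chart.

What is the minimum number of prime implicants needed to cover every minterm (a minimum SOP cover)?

12

Round 0: 000000✓ 000001✓ 000011✓ 000101✓ 000110✓ 000111✓ 001010✓ 001110✓ 001111✓ 010000✓ 010100✓ 010101✓ 010111✓ 011001✓ 011010✓ 011100✓ 011110✓ 100001✓ 100011✓ 100100✓ 100101✓ 101000✓ 101010✓ 101100✓ 101101✓ 101110✓ 110000✓ 110010✓ 111001✓ 111011✓ 111100✓ 111101✓
Round 1: -00001✓ -00011✓ -00101✓ -01010✓ -01110✓ -10000 -11001 -11100 0-0000 0-0101✓ 0-0111✓ 0-1010✓ 0-1110✓ 00-110✓ 00-111✓ 000-01✓ 000-11✓ 0000-1✓ 00000- 0001-1✓ 00011-✓ 001-10✓ 00111-✓ 01-100 010-00 0101-1✓ 01010- 011-10✓ 0111-0 1-1100✓ 1-1101✓ 10-100✓ 10-101✓ 100-01✓ 1000-1✓ 10010-✓ 101-00✓ 101-10✓ 1010-0✓ 1011-0✓ 10110-✓ 1100-0 111-01 1110-1 11110-✓
Round 2: -00-01 -000-1 -01-10 0-01-1 0-1-10 00-11- 000--1 1-110- 10-10- 101--0
PIs = {-00-01, -000-1, -01-10, -10000, -11001, -11100, 0-0000, 0-01-1, 0-1-10, 00-11-, 000--1, 00000-, 01-100, 010-00, 01010-, 0111-0, 1-110-, 10-10-, 101--0, 1100-0, 111-01, 1110-1}
Coverage chart:
  m0: 0-0000,00000-
  m1: -00-01,-000-1,000--1,00000-
  m3: -000-1,000--1
  m5: -00-01,0-01-1,000--1
  m6: 00-11- ←essential
  m7: 0-01-1,00-11-,000--1
  m10: -01-10,0-1-10
  m14: -01-10,0-1-10,00-11-
  m15: 00-11- ←essential
  m20: 01-100,010-00,01010-
  m21: 0-01-1,01010-
  m23: 0-01-1 ←essential
  m25: -11001 ←essential
  m26: 0-1-10 ←essential
  m28: -11100,01-100,0111-0
  m30: 0-1-10,0111-0
  m33: -00-01,-000-1
  m35: -000-1 ←essential
  m36: 10-10- ←essential
  m37: -00-01,10-10-
  m40: 101--0 ←essential
  m42: -01-10,101--0
  m44: 1-110-,10-10-,101--0
  m45: 1-110-,10-10-
  m46: -01-10,101--0
  m48: -10000,1100-0
  m50: 1100-0 ←essential
  m57: -11001,111-01,1110-1
  m59: 1110-1 ←essential
  m60: -11100,1-110-
  m61: 1-110-,111-01
Essential: -000-1, -11001, 0-01-1, 0-1-10, 00-11-, 10-10-, 101--0, 1100-0, 1110-1
Petrick residual → 0-0000, 01-100, 1-110-
Min cover (12 terms): b'c'd'f + bcd'e'f + a'c'd'e'f' + a'c'df + a'cef' + a'b'de + a'bde'f' + acde' + ab'de' + ab'cf' + abc'd'f' + abcd'f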